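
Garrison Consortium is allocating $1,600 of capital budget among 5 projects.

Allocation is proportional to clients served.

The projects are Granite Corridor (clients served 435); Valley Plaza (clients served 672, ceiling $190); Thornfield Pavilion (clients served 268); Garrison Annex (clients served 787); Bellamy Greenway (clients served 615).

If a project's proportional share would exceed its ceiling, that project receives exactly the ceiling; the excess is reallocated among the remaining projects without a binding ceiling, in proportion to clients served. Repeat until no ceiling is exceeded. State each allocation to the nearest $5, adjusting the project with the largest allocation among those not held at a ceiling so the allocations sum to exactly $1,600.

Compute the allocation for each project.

Granite Corridor: $290; Valley Plaza: $190; Thornfield Pavilion: $180; Garrison Annex: $530; Bellamy Greenway: $410

Sum of clients served: 2,777.
Unconstrained shares: Granite Corridor 250.63; Valley Plaza 387.18; Thornfield Pavilion 154.41; Garrison Annex 453.44; Bellamy Greenway 354.34.
Held at cap: Valley Plaza ($190); residual $1,410 reallocated over remaining clients served 2,105.
Redistributed shares: Granite Corridor 291.38 → $290; Thornfield Pavilion 179.52 → $180; Garrison Annex 527.16 → $525; Bellamy Greenway 411.95 → $410.
Rounding difference +$5 applied to Garrison Annex → $530.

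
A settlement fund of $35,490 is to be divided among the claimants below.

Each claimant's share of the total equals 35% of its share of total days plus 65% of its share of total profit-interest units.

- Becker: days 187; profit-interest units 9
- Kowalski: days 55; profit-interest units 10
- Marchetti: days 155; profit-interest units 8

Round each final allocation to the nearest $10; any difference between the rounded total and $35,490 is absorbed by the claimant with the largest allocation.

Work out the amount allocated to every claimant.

Days total 397; profit-interest units total 27.
Blended shares (35% days + 65% profit-interest units): Becker 0.3815; Kowalski 0.2892; Marchetti 0.3292.
Raw shares: Becker 13,540.43; Kowalski 10,264.75; Marchetti 11,684.82.
After rounding ($10): Becker $13,540; Kowalski $10,260; Marchetti $11,680. Sum = $35,480.
Difference $35,490 − $35,480 = +$10 applied to largest allocation (Becker): Becker becomes $13,550.

Becker: $13,550 · Kowalski: $10,260 · Marchetti: $11,680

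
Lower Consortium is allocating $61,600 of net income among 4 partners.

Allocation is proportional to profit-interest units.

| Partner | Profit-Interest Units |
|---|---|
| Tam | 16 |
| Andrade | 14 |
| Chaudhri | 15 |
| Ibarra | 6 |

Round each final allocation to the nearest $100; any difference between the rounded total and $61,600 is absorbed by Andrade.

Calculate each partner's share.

Profit-interest units total: 51.
Pro-rata amounts: Tam 16/51 × $61,600 = 19,325.49; Andrade 14/51 × $61,600 = 16,909.80; Chaudhri 15/51 × $61,600 = 18,117.65; Ibarra 6/51 × $61,600 = 7,247.06.
Rounded to nearest $100: Tam $19,300; Andrade $16,900; Chaudhri $18,100; Ibarra $7,200. Sum = $61,500.
Difference $61,600 − $61,500 = +$100 applied to Andrade: Andrade becomes $17,000.

Tam: $19,300 · Andrade: $17,000 · Chaudhri: $18,100 · Ibarra: $7,200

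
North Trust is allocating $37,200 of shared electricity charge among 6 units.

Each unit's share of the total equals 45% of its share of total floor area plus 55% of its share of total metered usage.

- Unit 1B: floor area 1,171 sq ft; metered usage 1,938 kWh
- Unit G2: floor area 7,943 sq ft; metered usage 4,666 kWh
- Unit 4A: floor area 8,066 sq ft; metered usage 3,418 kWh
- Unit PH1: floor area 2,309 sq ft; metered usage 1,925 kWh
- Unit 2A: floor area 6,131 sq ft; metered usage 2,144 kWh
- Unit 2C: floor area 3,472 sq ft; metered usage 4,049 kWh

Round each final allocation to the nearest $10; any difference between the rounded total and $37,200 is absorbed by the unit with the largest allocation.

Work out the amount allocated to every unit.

Unit 1B: $2,860 | Unit G2: $9,830 | Unit 4A: $8,500 | Unit PH1: $3,500 | Unit 2A: $5,950 | Unit 2C: $6,560

Floor area total 29,092; metered usage total 18,140.
Combined weights (45% floor area + 55% metered usage): Unit 1B 0.0769; Unit G2 0.2643; Unit 4A 0.2284; Unit PH1 0.0941; Unit 2A 0.1598; Unit 2C 0.1765.
Pro-rata amounts: Unit 1B 2,859.67; Unit G2 9,833.28; Unit 4A 8,496.45; Unit PH1 3,499.83; Unit 2A 5,946.08; Unit 2C 6,564.69.
At nearest $10: Unit 1B $2,860; Unit G2 $9,830; Unit 4A $8,500; Unit PH1 $3,500; Unit 2A $5,950; Unit 2C $6,560. Sum = $37,200.
No rounding difference to absorb.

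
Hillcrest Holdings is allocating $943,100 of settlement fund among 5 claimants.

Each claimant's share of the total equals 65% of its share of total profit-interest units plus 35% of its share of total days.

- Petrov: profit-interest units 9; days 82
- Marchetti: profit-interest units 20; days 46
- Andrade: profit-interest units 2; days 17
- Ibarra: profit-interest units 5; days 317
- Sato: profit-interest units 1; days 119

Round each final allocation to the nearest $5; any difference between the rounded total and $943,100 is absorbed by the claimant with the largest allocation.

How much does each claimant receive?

Totals — profit-interest units 37, days 581.
Composite weights (65% profit-interest units + 35% days): Petrov 0.2075; Marchetti 0.3791; Andrade 0.0454; Ibarra 0.2788; Sato 0.0893.
Raw shares: Petrov 195,698.62; Marchetti 357,493.56; Andrade 42,794.20; Ibarra 262,937.88; Sato 84,175.74.
Rounded to nearest $5: Petrov $195,700; Marchetti $357,495; Andrade $42,795; Ibarra $262,940; Sato $84,175. Sum = $943,105.
Difference $943,100 − $943,105 = −$5 applied to largest allocation (Marchetti): Marchetti becomes $357,490.

Petrov: $195,700 · Marchetti: $357,490 · Andrade: $42,795 · Ibarra: $262,940 · Sato: $84,175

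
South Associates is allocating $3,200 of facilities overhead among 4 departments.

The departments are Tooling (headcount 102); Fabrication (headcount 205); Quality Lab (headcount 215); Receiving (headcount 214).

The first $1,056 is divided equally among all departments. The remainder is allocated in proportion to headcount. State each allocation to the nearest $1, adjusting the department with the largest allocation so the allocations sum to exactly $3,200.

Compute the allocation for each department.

First tranche $1,056 split equally: $264 each.
Remainder $2,144 by headcount (total 736): Tooling 297.13 → $297; Fabrication 597.17 → $597; Quality Lab 626.30 → $626; Receiving 623.39 → $623.
Rounding difference +$1 on remainder applied to Quality Lab.
Totals: Tooling $264 + $297 = $561; Fabrication $264 + $597 = $861; Quality Lab $264 + $627 = $891; Receiving $264 + $623 = $887.

Tooling: $561 | Fabrication: $861 | Quality Lab: $891 | Receiving: $887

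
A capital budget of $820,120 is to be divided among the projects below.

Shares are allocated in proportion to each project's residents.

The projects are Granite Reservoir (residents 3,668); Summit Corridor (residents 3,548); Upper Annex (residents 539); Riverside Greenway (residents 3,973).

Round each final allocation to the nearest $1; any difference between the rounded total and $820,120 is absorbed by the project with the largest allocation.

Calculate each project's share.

Granite Reservoir: $256,497 | Summit Corridor: $248,106 | Upper Annex: $37,691 | Riverside Greenway: $277,826

Total residents = 11,728.
Raw shares: Granite Reservoir 3,668/11,728 × $820,120 = 256,497.29; Summit Corridor 3,548/11,728 × $820,120 = 248,105.88; Upper Annex 539/11,728 × $820,120 = 37,691.39; Riverside Greenway 3,973/11,728 × $820,120 = 277,825.44.
At nearest $1: Granite Reservoir $256,497; Summit Corridor $248,106; Upper Annex $37,691; Riverside Greenway $277,825. Sum = $820,119.
Difference $820,120 − $820,119 = +$1 applied to largest allocation (Riverside Greenway): Riverside Greenway becomes $277,826.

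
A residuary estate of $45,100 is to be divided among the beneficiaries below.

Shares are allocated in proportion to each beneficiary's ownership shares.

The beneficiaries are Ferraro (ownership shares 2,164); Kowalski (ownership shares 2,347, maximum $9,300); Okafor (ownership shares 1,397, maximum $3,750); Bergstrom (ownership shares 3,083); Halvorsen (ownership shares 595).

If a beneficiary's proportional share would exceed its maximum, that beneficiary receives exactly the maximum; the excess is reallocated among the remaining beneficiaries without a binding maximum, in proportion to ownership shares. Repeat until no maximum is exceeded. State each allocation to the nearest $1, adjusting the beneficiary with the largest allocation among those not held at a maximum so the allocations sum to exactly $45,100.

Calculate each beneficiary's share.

Ownership shares total: 9,586.
Proportional shares (ignoring caps): Ferraro 10,181.14; Kowalski 11,042.11; Okafor 6,572.57; Bergstrom 14,504.83; Halvorsen 2,799.34.
Held at cap: Kowalski ($9,300), Okafor ($3,750); balance $32,050 reallocated over remaining ownership shares 5,842.
Remaining shares: Ferraro 11,872.00 → $11,872; Bergstrom 16,913.75 → $16,914; Halvorsen 3,264.25 → $3,264.

Ferraro: $11,872; Kowalski: $9,300; Okafor: $3,750; Bergstrom: $16,914; Halvorsen: $3,264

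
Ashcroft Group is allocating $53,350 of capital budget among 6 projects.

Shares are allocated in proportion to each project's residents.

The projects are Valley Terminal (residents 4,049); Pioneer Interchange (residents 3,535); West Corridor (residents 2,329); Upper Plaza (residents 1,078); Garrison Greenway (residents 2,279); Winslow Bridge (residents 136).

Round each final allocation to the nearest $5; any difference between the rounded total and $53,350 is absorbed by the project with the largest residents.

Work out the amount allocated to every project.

Valley Terminal: $16,110 · Pioneer Interchange: $14,070 · West Corridor: $9,270 · Upper Plaza: $4,290 · Garrison Greenway: $9,070 · Winslow Bridge: $540

Residents total: 13,406.
Proportional shares: Valley Terminal 4,049/13,406 × $53,350 = 16,113.24; Pioneer Interchange 3,535/13,406 × $53,350 = 14,067.75; West Corridor 2,329/13,406 × $53,350 = 9,268.40; Upper Plaza 1,078/13,406 × $53,350 = 4,289.97; Garrison Greenway 2,279/13,406 × $53,350 = 9,069.42; Winslow Bridge 136/13,406 × $53,350 = 541.22.
After rounding ($5): Valley Terminal $16,115; Pioneer Interchange $14,070; West Corridor $9,270; Upper Plaza $4,290; Garrison Greenway $9,070; Winslow Bridge $540. Sum = $53,355.
Difference $53,350 − $53,355 = −$5 applied to largest residents (Valley Terminal): Valley Terminal becomes $16,110.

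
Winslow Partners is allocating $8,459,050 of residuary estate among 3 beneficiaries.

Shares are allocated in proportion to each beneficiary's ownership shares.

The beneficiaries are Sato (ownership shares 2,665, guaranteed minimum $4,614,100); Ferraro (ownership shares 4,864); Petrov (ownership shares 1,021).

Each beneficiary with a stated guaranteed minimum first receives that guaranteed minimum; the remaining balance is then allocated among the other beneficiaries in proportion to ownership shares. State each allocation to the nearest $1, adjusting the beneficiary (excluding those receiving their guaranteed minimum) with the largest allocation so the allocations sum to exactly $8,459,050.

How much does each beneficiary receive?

Minimums first: Sato $4,614,100. Remaining pool $3,844,950.
Remaining pool split over remaining ownership shares 5,885: Ferraro 3,177,882.21 → $3,177,882; Petrov 667,067.79 → $667,068.

Sato: $4,614,100; Ferraro: $3,177,882; Petrov: $667,068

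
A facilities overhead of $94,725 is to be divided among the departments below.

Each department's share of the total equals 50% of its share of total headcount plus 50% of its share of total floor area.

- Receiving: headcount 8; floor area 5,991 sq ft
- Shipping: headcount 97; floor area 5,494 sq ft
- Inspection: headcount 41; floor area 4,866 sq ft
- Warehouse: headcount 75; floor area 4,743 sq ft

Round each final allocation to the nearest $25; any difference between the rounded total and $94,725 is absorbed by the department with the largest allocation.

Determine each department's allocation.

Receiving: $15,175 · Shipping: $33,125 · Inspection: $19,700 · Warehouse: $26,725

Headcount total 221; floor area total 21,094.
Blended shares (50% headcount + 50% floor area): Receiving 0.1601; Shipping 0.3497; Inspection 0.2081; Warehouse 0.2821.
Proportional shares: Receiving 15,166.11; Shipping 33,123.78; Inspection 19,712.37; Warehouse 26,722.74.
After rounding ($25): Receiving $15,175; Shipping $33,125; Inspection $19,700; Warehouse $26,725. Sum = $94,725.
Rounded total matches; no reconciliation needed.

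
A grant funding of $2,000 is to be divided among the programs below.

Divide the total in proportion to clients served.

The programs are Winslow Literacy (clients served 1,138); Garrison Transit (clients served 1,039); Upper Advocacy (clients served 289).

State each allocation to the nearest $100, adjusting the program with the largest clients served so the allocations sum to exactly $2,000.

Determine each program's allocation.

Winslow Literacy: $1,000 · Garrison Transit: $800 · Upper Advocacy: $200

Total clients served = 2,466.
Proportional shares: Winslow Literacy 1,138/2,466 × $2,000 = 922.95; Garrison Transit 1,039/2,466 × $2,000 = 842.66; Upper Advocacy 289/2,466 × $2,000 = 234.39.
At nearest $100: Winslow Literacy $900; Garrison Transit $800; Upper Advocacy $200. Sum = $1,900.
Difference $2,000 − $1,900 = +$100 applied to largest clients served (Winslow Literacy): Winslow Literacy becomes $1,000.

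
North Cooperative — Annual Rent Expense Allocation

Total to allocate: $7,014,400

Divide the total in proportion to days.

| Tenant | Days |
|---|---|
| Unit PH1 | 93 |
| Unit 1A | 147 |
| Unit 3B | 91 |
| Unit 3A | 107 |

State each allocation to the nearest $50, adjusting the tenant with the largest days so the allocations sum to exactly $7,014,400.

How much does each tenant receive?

Combined days = 93 + 147 + 91 + 107 = 438.
Proportional shares: Unit PH1 1,489,358.90; Unit 1A 2,354,147.95; Unit 3B 1,457,329.68; Unit 3A 1,713,563.47.
Rounded to nearest $50: Unit PH1 $1,489,350; Unit 1A $2,354,150; Unit 3B $1,457,350; Unit 3A $1,713,550. Sum = $7,014,400.
No rounding difference to absorb.

Unit PH1: $1,489,350; Unit 1A: $2,354,150; Unit 3B: $1,457,350; Unit 3A: $1,713,550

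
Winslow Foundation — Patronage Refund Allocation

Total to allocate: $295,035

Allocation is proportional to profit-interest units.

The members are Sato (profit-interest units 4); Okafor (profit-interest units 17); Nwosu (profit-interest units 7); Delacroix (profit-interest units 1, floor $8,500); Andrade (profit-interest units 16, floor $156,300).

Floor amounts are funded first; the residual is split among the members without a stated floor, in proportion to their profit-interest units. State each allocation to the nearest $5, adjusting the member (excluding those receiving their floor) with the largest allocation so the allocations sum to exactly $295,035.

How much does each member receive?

Sato: $18,605 | Okafor: $79,070 | Nwosu: $32,560 | Delacroix: $8,500 | Andrade: $156,300

Fund the minimums — Delacroix $8,500; Andrade $156,300. Balance $130,235.
Balance split over remaining profit-interest units 28: Sato 18,605.00 → $18,605; Okafor 79,071.25 → $79,070; Nwosu 32,558.75 → $32,560.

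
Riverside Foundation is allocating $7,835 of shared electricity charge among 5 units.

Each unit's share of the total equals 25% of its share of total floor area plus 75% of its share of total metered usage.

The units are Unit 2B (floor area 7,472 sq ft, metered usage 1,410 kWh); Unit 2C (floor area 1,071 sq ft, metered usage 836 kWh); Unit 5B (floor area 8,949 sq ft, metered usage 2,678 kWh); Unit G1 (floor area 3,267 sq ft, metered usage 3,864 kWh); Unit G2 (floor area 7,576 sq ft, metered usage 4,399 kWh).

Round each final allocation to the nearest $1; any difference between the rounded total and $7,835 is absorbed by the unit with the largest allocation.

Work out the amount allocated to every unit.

Floor area total 28,335; metered usage total 13,187.
Composite weights (25% floor area + 75% metered usage): Unit 2B 0.1461; Unit 2C 0.0570; Unit 5B 0.2313; Unit G1 0.2486; Unit G2 0.3170.
Unrounded shares: Unit 2B 1,144.84; Unit 2C 446.57; Unit 5B 1,811.97; Unit G1 1,947.68; Unit G2 2,483.95.
At nearest $1: Unit 2B $1,145; Unit 2C $447; Unit 5B $1,812; Unit G1 $1,948; Unit G2 $2,484. Sum = $7,836.
Difference $7,835 − $7,836 = −$1 applied to largest allocation (Unit G2): Unit G2 becomes $2,483.

Unit 2B: $1,145; Unit 2C: $447; Unit 5B: $1,812; Unit G1: $1,948; Unit G2: $2,483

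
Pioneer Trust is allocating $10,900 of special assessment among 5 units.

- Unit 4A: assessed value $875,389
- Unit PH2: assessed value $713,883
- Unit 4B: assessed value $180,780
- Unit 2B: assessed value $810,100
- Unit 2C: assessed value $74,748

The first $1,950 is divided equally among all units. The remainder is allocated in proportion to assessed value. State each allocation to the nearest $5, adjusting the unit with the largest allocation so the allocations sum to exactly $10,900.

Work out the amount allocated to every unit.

Unit 4A: $3,345; Unit PH2: $2,795; Unit 4B: $1,000; Unit 2B: $3,120; Unit 2C: $640

Equal tier: $1,950 ÷ 5 = $390 apiece.
Remainder $8,950 by assessed value (total 2,654,900): Unit 4A 2,951.05 → $2,950; Unit PH2 2,406.59 → $2,405; Unit 4B 609.43 → $610; Unit 2B 2,730.95 → $2,730; Unit 2C 251.98 → $250.
Rounding difference +$5 on remainder applied to Unit 4A.
Totals: Unit 4A $390 + $2,955 = $3,345; Unit PH2 $390 + $2,405 = $2,795; Unit 4B $390 + $610 = $1,000; Unit 2B $390 + $2,730 = $3,120; Unit 2C $390 + $250 = $640.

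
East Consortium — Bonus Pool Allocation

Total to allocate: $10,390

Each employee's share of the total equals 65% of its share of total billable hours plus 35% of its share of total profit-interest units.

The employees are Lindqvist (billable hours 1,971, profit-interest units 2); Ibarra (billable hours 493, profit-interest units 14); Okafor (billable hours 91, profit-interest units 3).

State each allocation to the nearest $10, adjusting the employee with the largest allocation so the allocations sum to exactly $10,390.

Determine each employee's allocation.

Billable hours total 2,555; profit-interest units total 19.
Composite weights (65% billable hours + 35% profit-interest units): Lindqvist 0.5383; Ibarra 0.3833; Okafor 0.0784.
Proportional shares: Lindqvist 5,592.63; Ibarra 3,982.65; Okafor 814.72.
At nearest $10: Lindqvist $5,590; Ibarra $3,980; Okafor $810. Sum = $10,380.
Difference $10,390 − $10,380 = +$10 applied to largest allocation (Lindqvist): Lindqvist becomes $5,600.

Lindqvist: $5,600 · Ibarra: $3,980 · Okafor: $810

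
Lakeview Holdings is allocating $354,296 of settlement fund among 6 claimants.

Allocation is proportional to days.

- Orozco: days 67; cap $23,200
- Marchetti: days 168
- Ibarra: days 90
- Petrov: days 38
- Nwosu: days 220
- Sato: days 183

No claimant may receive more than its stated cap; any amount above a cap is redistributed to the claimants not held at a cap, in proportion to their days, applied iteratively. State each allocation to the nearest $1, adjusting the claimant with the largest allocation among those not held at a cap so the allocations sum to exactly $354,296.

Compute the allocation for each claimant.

Days total: 766.
Proportional shares (ignoring caps): Orozco 30,989.34; Marchetti 77,704.61; Ibarra 41,627.47; Petrov 17,576.04; Nwosu 101,756.03; Sato 84,642.52.
Cap binds for Orozco ($23,200); remaining pool $331,096 reallocated over remaining days 699.
Shares after redistribution: Marchetti 79,576.72 → $79,577; Ibarra 42,630.39 → $42,630; Petrov 17,999.496 → $17,999; Nwosu 104,207.61 → $104,208; Sato 86,681.79 → $86,682.

Orozco: $23,200 · Marchetti: $79,577 · Ibarra: $42,630 · Petrov: $17,999 · Nwosu: $104,208 · Sato: $86,682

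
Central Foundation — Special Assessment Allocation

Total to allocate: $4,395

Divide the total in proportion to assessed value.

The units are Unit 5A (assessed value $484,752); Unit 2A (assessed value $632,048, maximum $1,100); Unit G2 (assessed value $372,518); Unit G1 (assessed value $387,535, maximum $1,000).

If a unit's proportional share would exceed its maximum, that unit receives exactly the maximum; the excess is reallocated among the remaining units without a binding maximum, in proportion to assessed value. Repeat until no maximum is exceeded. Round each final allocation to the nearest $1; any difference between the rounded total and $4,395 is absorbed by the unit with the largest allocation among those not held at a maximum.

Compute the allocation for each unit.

Unit 5A: $1,298 · Unit 2A: $1,100 · Unit G2: $997 · Unit G1: $1,000

Sum of assessed value: 1,876,853.
Pro-rata shares before constraints: Unit 5A 1,135.14; Unit 2A 1,480.06; Unit G2 872.32; Unit G1 907.49.
Capped: Unit 2A ($1,100); balance $3,295 reallocated over remaining assessed value 1,244,805.
Capped: Unit G1 ($1,000); balance $2,295 reallocated over remaining assessed value 857,270.
Remaining shares: Unit 5A 1,297.73 → $1,298; Unit G2 997.27 → $997.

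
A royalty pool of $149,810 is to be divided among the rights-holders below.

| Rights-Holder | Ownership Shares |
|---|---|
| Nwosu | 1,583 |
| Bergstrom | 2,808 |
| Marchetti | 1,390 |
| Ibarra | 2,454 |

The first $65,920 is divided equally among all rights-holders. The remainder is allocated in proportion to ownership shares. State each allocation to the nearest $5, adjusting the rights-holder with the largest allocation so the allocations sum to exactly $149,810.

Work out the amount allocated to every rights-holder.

First tranche $65,920 split equally: $16,480 each.
Remainder $83,890 by ownership shares (total 8,235): Nwosu 16,126.03 → $16,125; Bergstrom 28,605.11 → $28,605; Marchetti 14,159.94 → $14,160; Ibarra 24,998.91 → $25,000.
Totals: Nwosu $16,480 + $16,125 = $32,605; Bergstrom $16,480 + $28,605 = $45,085; Marchetti $16,480 + $14,160 = $30,640; Ibarra $16,480 + $25,000 = $41,480.

Nwosu: $32,605 | Bergstrom: $45,085 | Marchetti: $30,640 | Ibarra: $41,480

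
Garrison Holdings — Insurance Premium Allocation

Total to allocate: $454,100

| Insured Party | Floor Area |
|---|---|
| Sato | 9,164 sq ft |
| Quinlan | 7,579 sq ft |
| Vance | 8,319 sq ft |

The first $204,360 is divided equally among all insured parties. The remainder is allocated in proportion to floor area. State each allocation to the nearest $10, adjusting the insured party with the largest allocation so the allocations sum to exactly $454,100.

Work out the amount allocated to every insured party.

First tranche $204,360 split equally: $68,120 each.
Remainder $249,740 by floor area (total 25,062): Sato 91,318.23 → $91,320; Quinlan 75,523.88 → $75,520; Vance 82,897.90 → $82,900.
Totals: Sato $68,120 + $91,320 = $159,440; Quinlan $68,120 + $75,520 = $143,640; Vance $68,120 + $82,900 = $151,020.

Sato: $159,440; Quinlan: $143,640; Vance: $151,020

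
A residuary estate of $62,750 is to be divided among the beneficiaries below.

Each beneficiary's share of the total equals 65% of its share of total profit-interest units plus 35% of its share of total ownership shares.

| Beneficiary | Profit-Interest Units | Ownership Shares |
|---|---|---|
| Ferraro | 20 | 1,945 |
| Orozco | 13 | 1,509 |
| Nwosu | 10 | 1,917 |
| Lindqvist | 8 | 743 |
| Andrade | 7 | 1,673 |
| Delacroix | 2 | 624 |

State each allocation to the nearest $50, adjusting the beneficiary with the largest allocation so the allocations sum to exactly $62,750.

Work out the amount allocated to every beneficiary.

Profit-interest units total 60; ownership shares total 8,411.
Blended shares (65% profit-interest units + 35% ownership shares): Ferraro 0.2976; Orozco 0.2036; Nwosu 0.1881; Lindqvist 0.1176; Andrade 0.1455; Delacroix 0.0476.
Pro-rata amounts: Ferraro 18,674.55; Orozco 12,777.54; Nwosu 11,803.52; Lindqvist 7,378.43; Andrade 9,127.02; Delacroix 2,988.95.
At nearest $50: Ferraro $18,650; Orozco $12,800; Nwosu $11,800; Lindqvist $7,400; Andrade $9,150; Delacroix $3,000. Sum = $62,800.
Difference $62,750 − $62,800 = −$50 applied to largest allocation (Ferraro): Ferraro becomes $18,600.

Ferraro: $18,600; Orozco: $12,800; Nwosu: $11,800; Lindqvist: $7,400; Andrade: $9,150; Delacroix: $3,000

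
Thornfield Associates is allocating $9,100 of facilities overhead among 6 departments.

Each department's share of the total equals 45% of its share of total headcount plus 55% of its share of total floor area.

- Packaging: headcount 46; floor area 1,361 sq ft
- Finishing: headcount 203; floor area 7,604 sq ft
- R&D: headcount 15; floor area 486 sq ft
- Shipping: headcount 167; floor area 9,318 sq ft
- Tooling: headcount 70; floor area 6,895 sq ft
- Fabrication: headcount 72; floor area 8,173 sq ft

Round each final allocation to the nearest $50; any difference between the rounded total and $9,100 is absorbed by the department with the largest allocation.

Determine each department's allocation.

Totals — headcount 573, floor area 33,837.
Composite weights (45% headcount + 55% floor area): Packaging 0.0582; Finishing 0.2830; R&D 0.0197; Shipping 0.2826; Tooling 0.1670; Fabrication 0.1894.
Raw shares: Packaging 530.06; Finishing 2,575.50; R&D 179.09; Shipping 2,571.75; Tooling 1,520.14; Fabrication 1,723.46.
After rounding ($50): Packaging $550; Finishing $2,600; R&D $200; Shipping $2,550; Tooling $1,500; Fabrication $1,700. Sum = $9,100.
No rounding difference to absorb.

Packaging: $550 · Finishing: $2,600 · R&D: $200 · Shipping: $2,550 · Tooling: $1,500 · Fabrication: $1,700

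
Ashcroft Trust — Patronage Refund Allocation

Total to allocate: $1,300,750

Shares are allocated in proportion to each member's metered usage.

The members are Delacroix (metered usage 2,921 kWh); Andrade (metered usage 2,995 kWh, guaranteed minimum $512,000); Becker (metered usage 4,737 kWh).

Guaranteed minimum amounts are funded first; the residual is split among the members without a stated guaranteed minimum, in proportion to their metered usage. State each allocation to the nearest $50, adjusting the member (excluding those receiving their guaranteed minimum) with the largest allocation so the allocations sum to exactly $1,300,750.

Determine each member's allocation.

Fund the minimums — Andrade $512,000. Balance $788,750.
Balance split over remaining metered usage 7,658: Delacroix 300,853.85 → $300,850; Becker 487,896.15 → $487,900.

Delacroix: $300,850 · Andrade: $512,000 · Becker: $487,900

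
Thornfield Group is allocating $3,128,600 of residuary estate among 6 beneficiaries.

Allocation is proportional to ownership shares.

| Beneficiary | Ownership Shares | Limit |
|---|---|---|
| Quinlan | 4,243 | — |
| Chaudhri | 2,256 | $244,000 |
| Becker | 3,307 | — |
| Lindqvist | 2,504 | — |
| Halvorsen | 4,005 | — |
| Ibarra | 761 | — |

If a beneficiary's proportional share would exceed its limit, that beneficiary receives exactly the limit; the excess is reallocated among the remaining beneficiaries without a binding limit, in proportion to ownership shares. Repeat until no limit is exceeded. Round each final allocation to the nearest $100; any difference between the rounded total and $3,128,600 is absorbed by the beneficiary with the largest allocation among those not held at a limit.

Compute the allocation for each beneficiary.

Quinlan: $825,900; Chaudhri: $244,000; Becker: $643,700; Lindqvist: $487,400; Halvorsen: $779,500; Ibarra: $148,100

Ownership shares total: 17,076.
Unconstrained shares: Quinlan 777,386.38; Chaudhri 413,335.77; Becker 605,896.01; Lindqvist 458,773.39; Halvorsen 733,780.92; Ibarra 139,427.54.
Held at cap: Chaudhri ($244,000); remaining pool $2,884,600 reallocated over remaining ownership shares 14,820.
Remaining shares: Quinlan 825,867.60 → $825,900; Becker 643,682.33 → $643,700; Lindqvist 487,384.51 → $487,400; Halvorsen 779,542.71 → $779,500; Ibarra 148,122.85 → $148,100.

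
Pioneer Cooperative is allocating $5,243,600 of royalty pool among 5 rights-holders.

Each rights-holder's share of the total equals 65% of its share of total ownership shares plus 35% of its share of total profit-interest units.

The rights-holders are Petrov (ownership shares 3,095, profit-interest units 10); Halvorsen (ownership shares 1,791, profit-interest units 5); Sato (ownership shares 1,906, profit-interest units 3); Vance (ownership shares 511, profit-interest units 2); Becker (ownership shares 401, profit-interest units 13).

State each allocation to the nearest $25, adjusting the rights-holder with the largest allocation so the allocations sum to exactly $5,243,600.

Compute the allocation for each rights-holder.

Ownership shares total 7,704; profit-interest units total 33.
Composite weights (65% ownership shares + 35% profit-interest units): Petrov 0.3672; Halvorsen 0.2041; Sato 0.1926; Vance 0.0643; Becker 0.1717.
Raw shares: Petrov 1,925,403.71; Halvorsen 1,070,429.11; Sato 1,010,078.58; Vance 337,300.27; Becker 900,388.32.
Rounded to nearest $25: Petrov $1,925,400; Halvorsen $1,070,425; Sato $1,010,075; Vance $337,300; Becker $900,400. Sum = $5,243,600.
Sum already equals the total — no adjustment.

Petrov: $1,925,400 · Halvorsen: $1,070,425 · Sato: $1,010,075 · Vance: $337,300 · Becker: $900,400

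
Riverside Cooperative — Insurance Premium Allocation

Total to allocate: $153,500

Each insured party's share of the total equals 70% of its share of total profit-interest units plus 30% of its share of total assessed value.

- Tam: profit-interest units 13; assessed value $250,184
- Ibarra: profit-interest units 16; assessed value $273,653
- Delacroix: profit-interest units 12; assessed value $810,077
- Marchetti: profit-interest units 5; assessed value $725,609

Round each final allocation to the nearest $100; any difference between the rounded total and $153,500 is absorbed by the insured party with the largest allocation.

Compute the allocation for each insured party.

Tam: $36,000 · Ibarra: $43,500 · Delacroix: $46,100 · Marchetti: $27,900

Totals — profit-interest units 46, assessed value 2,059,523.
Combined weights (70% profit-interest units + 30% assessed value): Tam 0.2343; Ibarra 0.2833; Delacroix 0.3006; Marchetti 0.1818.
Proportional shares: Tam 35,960.31; Ibarra 43,492.67; Delacroix 46,143.39; Marchetti 27,903.64.
Rounded to nearest $100: Tam $36,000; Ibarra $43,500; Delacroix $46,100; Marchetti $27,900. Sum = $153,500.
No rounding difference to absorb.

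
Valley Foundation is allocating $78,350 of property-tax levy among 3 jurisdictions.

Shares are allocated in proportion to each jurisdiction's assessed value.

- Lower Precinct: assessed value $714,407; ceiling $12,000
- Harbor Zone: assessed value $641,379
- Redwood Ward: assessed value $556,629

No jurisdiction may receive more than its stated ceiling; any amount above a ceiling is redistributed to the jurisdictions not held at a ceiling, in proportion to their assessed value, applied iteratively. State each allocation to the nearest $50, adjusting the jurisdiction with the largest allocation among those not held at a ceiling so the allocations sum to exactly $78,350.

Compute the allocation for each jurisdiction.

Lower Precinct: $12,000 | Harbor Zone: $35,500 | Redwood Ward: $30,850

Sum of assessed value: 1,912,415.
Pro-rata shares before constraints: Lower Precinct 29,268.64; Harbor Zone 26,276.75; Redwood Ward 22,804.61.
Capped: Lower Precinct ($12,000); residual $66,350 reallocated over remaining assessed value 1,198,008.
Shares after redistribution: Harbor Zone 35,521.88 → $35,500; Redwood Ward 30,828.12 → $30,850.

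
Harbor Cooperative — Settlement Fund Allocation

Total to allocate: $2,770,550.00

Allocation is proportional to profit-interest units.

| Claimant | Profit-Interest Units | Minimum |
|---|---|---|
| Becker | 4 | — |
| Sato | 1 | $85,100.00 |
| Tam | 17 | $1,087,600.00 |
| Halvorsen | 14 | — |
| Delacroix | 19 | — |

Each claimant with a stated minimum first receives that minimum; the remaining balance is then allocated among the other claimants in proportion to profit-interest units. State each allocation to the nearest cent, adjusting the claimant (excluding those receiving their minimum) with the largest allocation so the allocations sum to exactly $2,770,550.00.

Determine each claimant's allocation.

Becker: $172,740.54; Sato: $85,100.00; Tam: $1,087,600.00; Halvorsen: $604,591.89; Delacroix: $820,517.57

Guaranteed amounts: Sato $85,100.00; Tam $1,087,600.00. Remaining pool $1,597,850.00.
Remaining pool split over remaining profit-interest units 37: Becker 172,740.5405 → $172,740.54; Halvorsen 604,591.8919 → $604,591.89; Delacroix 820,517.5676 → $820,517.57.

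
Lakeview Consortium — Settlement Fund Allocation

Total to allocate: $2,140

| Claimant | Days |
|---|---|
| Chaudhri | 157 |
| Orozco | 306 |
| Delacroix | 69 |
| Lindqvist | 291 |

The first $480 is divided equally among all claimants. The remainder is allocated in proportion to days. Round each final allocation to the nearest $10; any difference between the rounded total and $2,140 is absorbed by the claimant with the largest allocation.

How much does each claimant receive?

Chaudhri: $440 · Orozco: $730 · Delacroix: $260 · Lindqvist: $710

First tranche $480 split equally: $120 each.
Remainder $1,660 by days (total 823): Chaudhri 316.67 → $320; Orozco 617.21 → $620; Delacroix 139.17 → $140; Lindqvist 586.95 → $590.
Rounding difference −$10 on remainder applied to Orozco.
Totals: Chaudhri $120 + $320 = $440; Orozco $120 + $610 = $730; Delacroix $120 + $140 = $260; Lindqvist $120 + $590 = $710.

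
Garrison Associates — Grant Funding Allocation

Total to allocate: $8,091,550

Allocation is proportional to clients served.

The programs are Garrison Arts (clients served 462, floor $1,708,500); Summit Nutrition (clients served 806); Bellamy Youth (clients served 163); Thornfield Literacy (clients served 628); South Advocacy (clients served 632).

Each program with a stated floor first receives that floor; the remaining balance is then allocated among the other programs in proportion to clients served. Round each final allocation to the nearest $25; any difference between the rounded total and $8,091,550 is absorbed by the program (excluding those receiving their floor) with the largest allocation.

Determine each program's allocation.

Garrison Arts: $1,708,500 | Summit Nutrition: $2,308,075 | Bellamy Youth: $466,775 | Thornfield Literacy: $1,798,375 | South Advocacy: $1,809,825

Minimums first: Garrison Arts $1,708,500. Residual $6,383,050.
Residual split over remaining clients served 2,229: Summit Nutrition 2,308,092.55 → $2,308,100; Bellamy Youth 466,773.06 → $466,775; Thornfield Literacy 1,798,364.92 → $1,798,375; South Advocacy 1,809,819.47 → $1,809,825.
Rounding difference −$25 applied to Summit Nutrition → $2,308,075.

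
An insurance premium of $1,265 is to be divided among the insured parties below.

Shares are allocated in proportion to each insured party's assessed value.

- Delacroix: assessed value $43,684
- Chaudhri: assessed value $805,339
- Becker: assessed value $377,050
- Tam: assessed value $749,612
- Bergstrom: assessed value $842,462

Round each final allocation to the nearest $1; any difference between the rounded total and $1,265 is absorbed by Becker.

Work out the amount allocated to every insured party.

Delacroix: $20 | Chaudhri: $361 | Becker: $170 | Tam: $336 | Bergstrom: $378

Sum of assessed value: 2,818,147.
Pro-rata amounts: Delacroix 43,684/2,818,147 × $1,265 = 19.61; Chaudhri 805,339/2,818,147 × $1,265 = 361.498; Becker 377,050/2,818,147 × $1,265 = 169.25; Tam 749,612/2,818,147 × $1,265 = 336.48; Bergstrom 842,462/2,818,147 × $1,265 = 378.16.
Rounded to nearest $1: Delacroix $20; Chaudhri $361; Becker $169; Tam $336; Bergstrom $378. Sum = $1,264.
Difference $1,265 − $1,264 = +$1 applied to Becker: Becker becomes $170.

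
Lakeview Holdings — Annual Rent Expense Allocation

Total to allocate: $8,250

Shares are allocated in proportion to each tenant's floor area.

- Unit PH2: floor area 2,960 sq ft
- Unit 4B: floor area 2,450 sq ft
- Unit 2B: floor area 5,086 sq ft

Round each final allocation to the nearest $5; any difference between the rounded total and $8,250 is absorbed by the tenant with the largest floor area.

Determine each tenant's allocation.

Unit PH2: $2,325; Unit 4B: $1,925; Unit 2B: $4,000

Combined floor area = 2,960 + 2,450 + 5,086 = 10,496.
Pro-rata amounts: Unit PH2 2,326.60; Unit 4B 1,925.73; Unit 2B 3,997.67.
After rounding ($5): Unit PH2 $2,325; Unit 4B $1,925; Unit 2B $4,000. Sum = $8,250.
Rounded total matches; no reconciliation needed.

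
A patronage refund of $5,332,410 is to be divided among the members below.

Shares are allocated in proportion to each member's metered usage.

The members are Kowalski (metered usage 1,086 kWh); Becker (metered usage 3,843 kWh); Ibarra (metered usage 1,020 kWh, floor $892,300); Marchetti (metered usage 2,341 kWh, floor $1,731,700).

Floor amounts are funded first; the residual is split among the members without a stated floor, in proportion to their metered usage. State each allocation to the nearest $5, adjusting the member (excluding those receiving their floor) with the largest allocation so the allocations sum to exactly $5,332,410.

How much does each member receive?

Minimums first: Ibarra $892,300; Marchetti $1,731,700. Balance $2,708,410.
Balance split over remaining metered usage 4,929: Kowalski 596,740.37 → $596,740; Becker 2,111,669.63 → $2,111,670.

Kowalski: $596,740; Becker: $2,111,670; Ibarra: $892,300; Marchetti: $1,731,700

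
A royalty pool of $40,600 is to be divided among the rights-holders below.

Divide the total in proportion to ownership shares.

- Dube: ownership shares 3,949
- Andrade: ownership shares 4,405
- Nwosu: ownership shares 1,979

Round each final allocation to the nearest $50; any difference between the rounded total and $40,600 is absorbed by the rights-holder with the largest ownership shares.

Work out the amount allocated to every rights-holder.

Total ownership shares = 3,949 + 4,405 + 1,979 = 10,333.
Proportional shares: Dube 15,516.25; Andrade 17,307.95; Nwosu 7,775.81.
After rounding ($50): Dube $15,500; Andrade $17,300; Nwosu $7,800. Sum = $40,600.
Rounded total matches; no reconciliation needed.

Dube: $15,500; Andrade: $17,300; Nwosu: $7,800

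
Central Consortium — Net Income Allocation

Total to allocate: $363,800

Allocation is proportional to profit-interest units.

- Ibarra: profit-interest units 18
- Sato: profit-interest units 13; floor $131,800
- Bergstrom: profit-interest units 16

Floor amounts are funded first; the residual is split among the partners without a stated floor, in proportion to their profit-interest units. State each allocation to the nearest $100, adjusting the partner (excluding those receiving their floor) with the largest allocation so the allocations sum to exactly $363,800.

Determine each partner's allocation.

Ibarra: $122,800 · Sato: $131,800 · Bergstrom: $109,200

Fund the minimums — Sato $131,800. Remaining pool $232,000.
Remaining pool split over remaining profit-interest units 34: Ibarra 122,823.53 → $122,800; Bergstrom 109,176.47 → $109,200.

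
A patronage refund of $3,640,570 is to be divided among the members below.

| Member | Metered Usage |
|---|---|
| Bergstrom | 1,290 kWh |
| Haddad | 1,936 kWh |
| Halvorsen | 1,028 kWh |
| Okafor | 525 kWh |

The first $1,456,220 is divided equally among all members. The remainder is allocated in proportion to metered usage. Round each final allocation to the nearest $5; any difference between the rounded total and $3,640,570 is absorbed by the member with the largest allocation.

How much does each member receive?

Equal tier: $1,456,220 ÷ 4 = $364,055 apiece.
Remainder $2,184,350 by metered usage (total 4,779): Bergstrom 589,623.67 → $589,625; Haddad 884,892.57 → $884,895; Halvorsen 469,870.64 → $469,870; Okafor 239,963.12 → $239,965.
Rounding difference −$5 on remainder applied to Haddad.
Totals: Bergstrom $364,055 + $589,625 = $953,680; Haddad $364,055 + $884,890 = $1,248,945; Halvorsen $364,055 + $469,870 = $833,925; Okafor $364,055 + $239,965 = $604,020.

Bergstrom: $953,680; Haddad: $1,248,945; Halvorsen: $833,925; Okafor: $604,020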